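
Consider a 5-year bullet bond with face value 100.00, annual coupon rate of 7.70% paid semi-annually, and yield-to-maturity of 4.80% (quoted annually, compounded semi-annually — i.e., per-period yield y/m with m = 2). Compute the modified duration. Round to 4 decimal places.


Answer: Modified duration = 4.1941

Derivation:
Coupon per period c = face * coupon_rate / m = 3.850000
Periods per year m = 2; per-period yield y/m = 0.024000
Number of cashflows N = 10
Cashflows (t years, CF_t, discount factor 1/(1+y/m)^(m*t), PV):
  t = 0.5000: CF_t = 3.850000, DF = 0.976562, PV = 3.759766
  t = 1.0000: CF_t = 3.850000, DF = 0.953674, PV = 3.671646
  t = 1.5000: CF_t = 3.850000, DF = 0.931323, PV = 3.585592
  t = 2.0000: CF_t = 3.850000, DF = 0.909495, PV = 3.501555
  t = 2.5000: CF_t = 3.850000, DF = 0.888178, PV = 3.419487
  t = 3.0000: CF_t = 3.850000, DF = 0.867362, PV = 3.339343
  t = 3.5000: CF_t = 3.850000, DF = 0.847033, PV = 3.261077
  t = 4.0000: CF_t = 3.850000, DF = 0.827181, PV = 3.184645
  t = 4.5000: CF_t = 3.850000, DF = 0.807794, PV = 3.110005
  t = 5.0000: CF_t = 103.850000, DF = 0.788861, PV = 81.923205
Price P = sum_t PV_t = 112.756320
First compute Macaulay numerator sum_t t * PV_t:
  t * PV_t at t = 0.5000: 1.879883
  t * PV_t at t = 1.0000: 3.671646
  t * PV_t at t = 1.5000: 5.378388
  t * PV_t at t = 2.0000: 7.003109
  t * PV_t at t = 2.5000: 8.548717
  t * PV_t at t = 3.0000: 10.018028
  t * PV_t at t = 3.5000: 11.413769
  t * PV_t at t = 4.0000: 12.738581
  t * PV_t at t = 4.5000: 13.995024
  t * PV_t at t = 5.0000: 409.616025
Macaulay duration D = 484.263170 / 112.756320 = 4.294776
Modified duration = D / (1 + y/m) = 4.294776 / (1 + 0.024000) = 4.194117


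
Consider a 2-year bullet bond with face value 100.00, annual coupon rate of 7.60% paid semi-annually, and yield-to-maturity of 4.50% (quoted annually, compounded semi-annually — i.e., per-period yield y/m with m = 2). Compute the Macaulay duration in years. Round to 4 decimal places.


Answer: Macaulay duration = 1.8962 years

Derivation:
Coupon per period c = face * coupon_rate / m = 3.800000
Periods per year m = 2; per-period yield y/m = 0.022500
Number of cashflows N = 4
Cashflows (t years, CF_t, discount factor 1/(1+y/m)^(m*t), PV):
  t = 0.5000: CF_t = 3.800000, DF = 0.977995, PV = 3.716381
  t = 1.0000: CF_t = 3.800000, DF = 0.956474, PV = 3.634603
  t = 1.5000: CF_t = 3.800000, DF = 0.935427, PV = 3.554624
  t = 2.0000: CF_t = 103.800000, DF = 0.914843, PV = 94.960739
Price P = sum_t PV_t = 105.866347
Macaulay numerator sum_t t * PV_t:
  t * PV_t at t = 0.5000: 1.858191
  t * PV_t at t = 1.0000: 3.634603
  t * PV_t at t = 1.5000: 5.331936
  t * PV_t at t = 2.0000: 189.921478
Macaulay duration D = (sum_t t * PV_t) / P = 200.746208 / 105.866347 = 1.896223


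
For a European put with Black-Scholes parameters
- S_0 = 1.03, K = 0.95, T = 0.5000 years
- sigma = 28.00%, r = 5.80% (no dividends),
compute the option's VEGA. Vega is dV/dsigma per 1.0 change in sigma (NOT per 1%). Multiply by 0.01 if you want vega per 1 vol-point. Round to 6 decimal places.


Answer: Vega = 0.234640

Derivation:
d1 = 0.6538318240; d2 = 0.4558419253
phi(d1) = 0.3221665728; exp(-qT) = 1.0000000000; exp(-rT) = 0.9714164645
Vega = S * exp(-qT) * phi(d1) * sqrt(T) = 1.0300 * 1.0000000000 * 0.3221665728 * 0.7071067812 = 0.234640


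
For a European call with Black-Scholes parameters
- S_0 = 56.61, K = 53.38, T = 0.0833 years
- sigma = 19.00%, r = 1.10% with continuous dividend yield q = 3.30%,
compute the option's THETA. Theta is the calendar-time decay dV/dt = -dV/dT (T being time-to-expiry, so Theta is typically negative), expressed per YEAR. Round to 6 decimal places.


Answer: Theta = -3.102123

Derivation:
d1 = 1.0653417279; d2 = 1.0105044231
phi(d1) = 0.2261820593; exp(-qT) = 0.9972548748; exp(-rT) = 0.9990841197
Theta = -S*exp(-qT)*phi(d1)*sigma/(2*sqrt(T)) - r*K*exp(-rT)*N(d2) + q*S*exp(-qT)*N(d1)
N(d1) = 0.8566393419; N(d2) = 0.8438731593; sqrt(T) = 0.2886173938
Term 1 = -56.6100 * 0.9972548748 * 0.2261820593 * 0.1900 / (2 * 0.2886173938) = -4.2029921727
Term 2 = -0.0110 * 53.3800 * 0.9990841197 * 0.8438731593 = -0.4950516180
Term 3 = 0.0330 * 56.6100 * 0.9972548748 * 0.8566393419 = 1.5959205924
Theta = -4.2029921727 + (-0.4950516180) + (1.5959205924) = -3.102123


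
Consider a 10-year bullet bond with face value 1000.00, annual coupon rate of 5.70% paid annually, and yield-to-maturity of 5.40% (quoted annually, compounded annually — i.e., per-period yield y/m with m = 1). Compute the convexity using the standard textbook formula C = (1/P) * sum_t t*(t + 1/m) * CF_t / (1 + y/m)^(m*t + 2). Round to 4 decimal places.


Coupon per period c = face * coupon_rate / m = 57.000000
Periods per year m = 1; per-period yield y/m = 0.054000
Number of cashflows N = 10
Cashflows (t years, CF_t, discount factor 1/(1+y/m)^(m*t), PV):
  t = 1.0000: CF_t = 57.000000, DF = 0.948767, PV = 54.079696
  t = 2.0000: CF_t = 57.000000, DF = 0.900158, PV = 51.309010
  t = 3.0000: CF_t = 57.000000, DF = 0.854040, PV = 48.680275
  t = 4.0000: CF_t = 57.000000, DF = 0.810285, PV = 46.186219
  t = 5.0000: CF_t = 57.000000, DF = 0.768771, PV = 43.819942
  t = 6.0000: CF_t = 57.000000, DF = 0.729384, PV = 41.574898
  t = 7.0000: CF_t = 57.000000, DF = 0.692015, PV = 39.444875
  t = 8.0000: CF_t = 57.000000, DF = 0.656561, PV = 37.423980
  t = 9.0000: CF_t = 57.000000, DF = 0.622923, PV = 35.506622
  t = 10.0000: CF_t = 1057.000000, DF = 0.591009, PV = 624.696221
Price P = sum_t PV_t = 1022.721738
Convexity numerator sum_t t*(t + 1/m) * CF_t / (1+y/m)^(m*t + 2):
  t = 1.0000: term = 97.360550
  t = 2.0000: term = 277.117315
  t = 3.0000: term = 525.839308
  t = 4.0000: term = 831.497956
  t = 5.0000: term = 1183.346237
  t = 6.0000: term = 1571.807147
  t = 7.0000: term = 1988.370837
  t = 8.0000: term = 2425.499801
  t = 9.0000: term = 2876.541510
  t = 10.0000: term = 61855.787724
Convexity = (1/P) * sum = 73633.168385 / 1022.721738 = 71.997265

Answer: Convexity = 71.9973


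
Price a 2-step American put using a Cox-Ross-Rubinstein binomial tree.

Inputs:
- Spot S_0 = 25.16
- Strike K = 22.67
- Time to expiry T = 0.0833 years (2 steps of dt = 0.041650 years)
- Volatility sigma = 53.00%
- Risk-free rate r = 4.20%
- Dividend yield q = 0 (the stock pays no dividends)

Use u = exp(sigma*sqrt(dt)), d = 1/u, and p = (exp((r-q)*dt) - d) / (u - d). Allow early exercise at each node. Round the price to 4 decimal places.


dt = T/N = 0.041650
u = exp(sigma*sqrt(dt)) = 1.114231; d = 1/u = 0.897480
p = (exp((r-q)*dt) - d) / (u - d) = 0.481063
Discount per step: exp(-r*dt) = 0.998252
Stock lattice S(k, i) with i counting down-moves:
  k=0: S(0,0) = 25.1600
  k=1: S(1,0) = 28.0340; S(1,1) = 22.5806
  k=2: S(2,0) = 31.2364; S(2,1) = 25.1600; S(2,2) = 20.2656
Terminal payoffs V(N, i) = max(K - S_T, 0):
  V(2,0) = 0.000000; V(2,1) = 0.000000; V(2,2) = 2.404354
Backward induction: V(k, i) = exp(-r*dt) * [p * V(k+1, i) + (1-p) * V(k+1, i+1)]; then take max(V_cont, immediate exercise) for American.
  V(1,0) = exp(-r*dt) * [p*0.000000 + (1-p)*0.000000] = 0.000000; exercise = 0.000000; V(1,0) = max -> 0.000000
  V(1,1) = exp(-r*dt) * [p*0.000000 + (1-p)*2.404354] = 1.245528; exercise = 0.089397; V(1,1) = max -> 1.245528
  V(0,0) = exp(-r*dt) * [p*0.000000 + (1-p)*1.245528] = 0.645221; exercise = 0.000000; V(0,0) = max -> 0.645221

Answer: Price = V(0,0) = 0.6452


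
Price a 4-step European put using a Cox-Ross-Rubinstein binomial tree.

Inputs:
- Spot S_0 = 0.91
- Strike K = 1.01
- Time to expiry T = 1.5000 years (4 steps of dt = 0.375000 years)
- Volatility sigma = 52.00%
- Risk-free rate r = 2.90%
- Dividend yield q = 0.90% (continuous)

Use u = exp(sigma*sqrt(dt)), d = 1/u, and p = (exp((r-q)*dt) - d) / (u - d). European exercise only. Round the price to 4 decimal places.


dt = T/N = 0.375000
u = exp(sigma*sqrt(dt)) = 1.374972; d = 1/u = 0.727287
p = (exp((r-q)*dt) - d) / (u - d) = 0.432681
Discount per step: exp(-r*dt) = 0.989184
Stock lattice S(k, i) with i counting down-moves:
  k=0: S(0,0) = 0.9100
  k=1: S(1,0) = 1.2512; S(1,1) = 0.6618
  k=2: S(2,0) = 1.7204; S(2,1) = 0.9100; S(2,2) = 0.4813
  k=3: S(3,0) = 2.3655; S(3,1) = 1.2512; S(3,2) = 0.6618; S(3,3) = 0.3501
  k=4: S(4,0) = 3.2525; S(4,1) = 1.7204; S(4,2) = 0.9100; S(4,3) = 0.4813; S(4,4) = 0.2546
Terminal payoffs V(N, i) = max(K - S_T, 0):
  V(4,0) = 0.000000; V(4,1) = 0.000000; V(4,2) = 0.100000; V(4,3) = 0.528658; V(4,4) = 0.755396
Backward induction: V(k, i) = exp(-r*dt) * [p * V(k+1, i) + (1-p) * V(k+1, i+1)].
  V(3,0) = exp(-r*dt) * [p*0.000000 + (1-p)*0.000000] = 0.000000
  V(3,1) = exp(-r*dt) * [p*0.000000 + (1-p)*0.100000] = 0.056118
  V(3,2) = exp(-r*dt) * [p*0.100000 + (1-p)*0.528658] = 0.339474
  V(3,3) = exp(-r*dt) * [p*0.528658 + (1-p)*0.755396] = 0.650182
  V(2,0) = exp(-r*dt) * [p*0.000000 + (1-p)*0.056118] = 0.031493
  V(2,1) = exp(-r*dt) * [p*0.056118 + (1-p)*0.339474] = 0.214526
  V(2,2) = exp(-r*dt) * [p*0.339474 + (1-p)*0.650182] = 0.510166
  V(1,0) = exp(-r*dt) * [p*0.031493 + (1-p)*0.214526] = 0.133867
  V(1,1) = exp(-r*dt) * [p*0.214526 + (1-p)*0.510166] = 0.378114
  V(0,0) = exp(-r*dt) * [p*0.133867 + (1-p)*0.378114] = 0.269486

Answer: Price = V(0,0) = 0.2695


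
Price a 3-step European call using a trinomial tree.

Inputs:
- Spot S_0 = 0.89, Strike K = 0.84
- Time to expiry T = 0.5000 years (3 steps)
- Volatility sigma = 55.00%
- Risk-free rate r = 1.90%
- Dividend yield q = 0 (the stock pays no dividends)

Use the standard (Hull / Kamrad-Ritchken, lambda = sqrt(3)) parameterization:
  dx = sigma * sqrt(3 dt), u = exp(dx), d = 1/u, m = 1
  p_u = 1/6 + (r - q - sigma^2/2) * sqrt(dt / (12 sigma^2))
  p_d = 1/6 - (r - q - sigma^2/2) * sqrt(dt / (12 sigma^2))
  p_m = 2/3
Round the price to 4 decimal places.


Answer: Price = V(0,0) = 0.1586

Derivation:
dt = T/N = 0.166667; dx = sigma*sqrt(3*dt) = 0.388909
u = exp(dx) = 1.475370; d = 1/u = 0.677796
p_u = 0.138329, p_m = 0.666667, p_d = 0.195005
Discount per step: exp(-r*dt) = 0.996838
Stock lattice S(k, j) with j the centered position index:
  k=0: S(0,+0) = 0.8900
  k=1: S(1,-1) = 0.6032; S(1,+0) = 0.8900; S(1,+1) = 1.3131
  k=2: S(2,-2) = 0.4089; S(2,-1) = 0.6032; S(2,+0) = 0.8900; S(2,+1) = 1.3131; S(2,+2) = 1.9373
  k=3: S(3,-3) = 0.2771; S(3,-2) = 0.4089; S(3,-1) = 0.6032; S(3,+0) = 0.8900; S(3,+1) = 1.3131; S(3,+2) = 1.9373; S(3,+3) = 2.8582
Terminal payoffs V(N, j) = max(S_T - K, 0):
  V(3,-3) = 0.000000; V(3,-2) = 0.000000; V(3,-1) = 0.000000; V(3,+0) = 0.050000; V(3,+1) = 0.473079; V(3,+2) = 1.097278; V(3,+3) = 2.018201
Backward induction: V(k, j) = exp(-r*dt) * [p_u * V(k+1, j+1) + p_m * V(k+1, j) + p_d * V(k+1, j-1)]
  V(2,-2) = exp(-r*dt) * [p_u*0.000000 + p_m*0.000000 + p_d*0.000000] = 0.000000
  V(2,-1) = exp(-r*dt) * [p_u*0.050000 + p_m*0.000000 + p_d*0.000000] = 0.006895
  V(2,+0) = exp(-r*dt) * [p_u*0.473079 + p_m*0.050000 + p_d*0.000000] = 0.098462
  V(2,+1) = exp(-r*dt) * [p_u*1.097278 + p_m*0.473079 + p_d*0.050000] = 0.475414
  V(2,+2) = exp(-r*dt) * [p_u*2.018201 + p_m*1.097278 + p_d*0.473079] = 1.099459
  V(1,-1) = exp(-r*dt) * [p_u*0.098462 + p_m*0.006895 + p_d*0.000000] = 0.018159
  V(1,+0) = exp(-r*dt) * [p_u*0.475414 + p_m*0.098462 + p_d*0.006895] = 0.132329
  V(1,+1) = exp(-r*dt) * [p_u*1.099459 + p_m*0.475414 + p_d*0.098462] = 0.486686
  V(0,+0) = exp(-r*dt) * [p_u*0.486686 + p_m*0.132329 + p_d*0.018159] = 0.158580


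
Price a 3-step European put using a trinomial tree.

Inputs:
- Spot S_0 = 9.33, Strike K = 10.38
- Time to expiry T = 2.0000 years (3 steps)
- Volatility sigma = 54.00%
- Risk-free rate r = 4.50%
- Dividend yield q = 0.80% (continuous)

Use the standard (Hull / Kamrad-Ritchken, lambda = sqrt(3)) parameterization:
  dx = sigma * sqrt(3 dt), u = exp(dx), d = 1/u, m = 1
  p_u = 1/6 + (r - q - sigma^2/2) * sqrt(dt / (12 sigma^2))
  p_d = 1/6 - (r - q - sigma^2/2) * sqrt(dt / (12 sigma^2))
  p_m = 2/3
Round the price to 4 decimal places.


Answer: Price = V(0,0) = 2.8321

Derivation:
dt = T/N = 0.666667; dx = sigma*sqrt(3*dt) = 0.763675
u = exp(dx) = 2.146150; d = 1/u = 0.465951
p_u = 0.119177, p_m = 0.666667, p_d = 0.214156
Discount per step: exp(-r*dt) = 0.970446
Stock lattice S(k, j) with j the centered position index:
  k=0: S(0,+0) = 9.3300
  k=1: S(1,-1) = 4.3473; S(1,+0) = 9.3300; S(1,+1) = 20.0236
  k=2: S(2,-2) = 2.0256; S(2,-1) = 4.3473; S(2,+0) = 9.3300; S(2,+1) = 20.0236; S(2,+2) = 42.9736
  k=3: S(3,-3) = 0.9438; S(3,-2) = 2.0256; S(3,-1) = 4.3473; S(3,+0) = 9.3300; S(3,+1) = 20.0236; S(3,+2) = 42.9736; S(3,+3) = 92.2277
Terminal payoffs V(N, j) = max(K - S_T, 0):
  V(3,-3) = 9.436153; V(3,-2) = 8.354363; V(3,-1) = 6.032679; V(3,+0) = 1.050000; V(3,+1) = 0.000000; V(3,+2) = 0.000000; V(3,+3) = 0.000000
Backward induction: V(k, j) = exp(-r*dt) * [p_u * V(k+1, j+1) + p_m * V(k+1, j) + p_d * V(k+1, j-1)]
  V(2,-2) = exp(-r*dt) * [p_u*6.032679 + p_m*8.354363 + p_d*9.436153] = 8.063765
  V(2,-1) = exp(-r*dt) * [p_u*1.050000 + p_m*6.032679 + p_d*8.354363] = 5.760625
  V(2,+0) = exp(-r*dt) * [p_u*0.000000 + p_m*1.050000 + p_d*6.032679] = 1.933066
  V(2,+1) = exp(-r*dt) * [p_u*0.000000 + p_m*0.000000 + p_d*1.050000] = 0.218218
  V(2,+2) = exp(-r*dt) * [p_u*0.000000 + p_m*0.000000 + p_d*0.000000] = 0.000000
  V(1,-1) = exp(-r*dt) * [p_u*1.933066 + p_m*5.760625 + p_d*8.063765] = 5.626352
  V(1,+0) = exp(-r*dt) * [p_u*0.218218 + p_m*1.933066 + p_d*5.760625] = 2.473075
  V(1,+1) = exp(-r*dt) * [p_u*0.000000 + p_m*0.218218 + p_d*1.933066] = 0.542923
  V(0,+0) = exp(-r*dt) * [p_u*0.542923 + p_m*2.473075 + p_d*5.626352] = 2.832089


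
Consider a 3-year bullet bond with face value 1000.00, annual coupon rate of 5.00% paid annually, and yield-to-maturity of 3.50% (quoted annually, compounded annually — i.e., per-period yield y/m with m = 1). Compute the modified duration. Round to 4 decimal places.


Answer: Modified duration = 2.7657

Derivation:
Coupon per period c = face * coupon_rate / m = 50.000000
Periods per year m = 1; per-period yield y/m = 0.035000
Number of cashflows N = 3
Cashflows (t years, CF_t, discount factor 1/(1+y/m)^(m*t), PV):
  t = 1.0000: CF_t = 50.000000, DF = 0.966184, PV = 48.309179
  t = 2.0000: CF_t = 50.000000, DF = 0.933511, PV = 46.675535
  t = 3.0000: CF_t = 1050.000000, DF = 0.901943, PV = 947.039841
Price P = sum_t PV_t = 1042.024555
First compute Macaulay numerator sum_t t * PV_t:
  t * PV_t at t = 1.0000: 48.309179
  t * PV_t at t = 2.0000: 93.351070
  t * PV_t at t = 3.0000: 2841.119523
Macaulay duration D = 2982.779772 / 1042.024555 = 2.862485
Modified duration = D / (1 + y/m) = 2.862485 / (1 + 0.035000) = 2.765686


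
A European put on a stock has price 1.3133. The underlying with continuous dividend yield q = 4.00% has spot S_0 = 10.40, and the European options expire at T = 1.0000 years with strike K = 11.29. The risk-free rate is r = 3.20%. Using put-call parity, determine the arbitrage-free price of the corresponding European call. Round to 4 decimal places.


Put-call parity: C - P = S_0 * exp(-qT) - K * exp(-rT).
S_0 * exp(-qT) = 10.4000 * 0.96078944 = 9.99221017
K * exp(-rT) = 11.2900 * 0.96850658 = 10.93443931
C = P + S*exp(-qT) - K*exp(-rT)
C = 1.3133 + 9.99221017 - 10.93443931 = 0.3711

Answer: Call price = 0.3711


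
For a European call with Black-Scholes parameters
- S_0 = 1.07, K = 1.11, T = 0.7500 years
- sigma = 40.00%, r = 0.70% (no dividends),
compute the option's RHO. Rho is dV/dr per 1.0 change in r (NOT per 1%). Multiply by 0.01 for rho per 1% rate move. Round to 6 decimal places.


d1 = 0.0824128052; d2 = -0.2639973563
phi(d1) = 0.3975897960; exp(-qT) = 1.0000000000; exp(-rT) = 0.9947637572
N(d2) = 0.3958909779
Rho = K*T*exp(-rT)*N(d2) = 1.1100 * 0.7500 * 0.9947637572 * 0.3958909779 = 0.327853

Answer: Rho = 0.327853


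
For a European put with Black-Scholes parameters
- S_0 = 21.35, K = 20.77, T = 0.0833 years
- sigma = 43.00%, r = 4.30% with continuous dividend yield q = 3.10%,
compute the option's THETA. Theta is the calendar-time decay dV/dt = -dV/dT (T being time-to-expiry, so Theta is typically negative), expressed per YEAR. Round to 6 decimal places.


Answer: Theta = -5.932962

Derivation:
d1 = 0.2920321245; d2 = 0.1679266451
phi(d1) = 0.3822884257; exp(-qT) = 0.9974210313; exp(-rT) = 0.9964245074
Theta = -S*exp(-qT)*phi(d1)*sigma/(2*sqrt(T)) + r*K*exp(-rT)*N(-d2) - q*S*exp(-qT)*N(-d1)
N(-d1) = 0.3851310311; N(-d2) = 0.4333204940; sqrt(T) = 0.2886173938
Term 1 = -21.3500 * 0.9974210313 * 0.3822884257 * 0.4300 / (2 * 0.2886173938) = -6.0643395402
Term 2 = 0.0430 * 20.7700 * 0.9964245074 * 0.4333204940 = 0.3856191405
Term 3 = -0.0310 * 21.3500 * 0.9974210313 * 0.3851310311 = -0.2542415965
Theta = -6.0643395402 + (0.3856191405) + (-0.2542415965) = -5.932962


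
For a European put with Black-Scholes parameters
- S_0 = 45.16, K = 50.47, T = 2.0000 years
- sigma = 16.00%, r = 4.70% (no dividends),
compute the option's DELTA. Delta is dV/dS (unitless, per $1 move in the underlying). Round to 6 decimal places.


d1 = 0.0372673511; d2 = -0.1890068189
phi(d1) = 0.3986653400; exp(-qT) = 1.0000000000; exp(-rT) = 0.9102827622
N(-d1) = 0.4851359187
Delta = -exp(-qT) * N(-d1) = -1.0000000000 * 0.4851359187 = -0.485136

Answer: Delta = -0.485136


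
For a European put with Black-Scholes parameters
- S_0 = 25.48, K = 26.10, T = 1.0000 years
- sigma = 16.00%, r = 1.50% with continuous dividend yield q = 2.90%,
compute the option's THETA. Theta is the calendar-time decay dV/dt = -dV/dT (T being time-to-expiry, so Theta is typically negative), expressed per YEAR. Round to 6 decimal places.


d1 = -0.1577592727; d2 = -0.3177592727
phi(d1) = 0.3940086060; exp(-qT) = 0.9714164645; exp(-rT) = 0.9851119396
Theta = -S*exp(-qT)*phi(d1)*sigma/(2*sqrt(T)) + r*K*exp(-rT)*N(-d2) - q*S*exp(-qT)*N(-d1)
N(-d1) = 0.5626767538; N(-d2) = 0.6246662268; sqrt(T) = 1.0000000000
Term 1 = -25.4800 * 0.9714164645 * 0.3940086060 * 0.1600 / (2 * 1.0000000000) = -0.7801903576
Term 2 = 0.0150 * 26.1000 * 0.9851119396 * 0.6246662268 = 0.2409158510
Term 3 = -0.0290 * 25.4800 * 0.9714164645 * 0.5626767538 = -0.4038888416
Theta = -0.7801903576 + (0.2409158510) + (-0.4038888416) = -0.943163

Answer: Theta = -0.943163


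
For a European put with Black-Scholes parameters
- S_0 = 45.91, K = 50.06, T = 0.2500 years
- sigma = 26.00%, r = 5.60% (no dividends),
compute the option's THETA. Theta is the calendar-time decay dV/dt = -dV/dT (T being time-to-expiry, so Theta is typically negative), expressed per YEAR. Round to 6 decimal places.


Answer: Theta = -2.189825

Derivation:
d1 = -0.4929948288; d2 = -0.6229948288
phi(d1) = 0.3532919593; exp(-qT) = 1.0000000000; exp(-rT) = 0.9860975443
Theta = -S*exp(-qT)*phi(d1)*sigma/(2*sqrt(T)) + r*K*exp(-rT)*N(-d2) - q*S*exp(-qT)*N(-d1)
N(-d1) = 0.6889918794; N(-d2) = 0.7333560400; sqrt(T) = 0.5000000000
Term 1 = -45.9100 * 1.0000000000 * 0.3532919593 * 0.2600 / (2 * 0.5000000000) = -4.2171048014
Term 2 = 0.0560 * 50.0600 * 0.9860975443 * 0.7333560400 = 2.0272794720
Term 3 = 0 (no dividend yield, q = 0)
Theta = -4.2171048014 + (2.0272794720) + (0.0000000000) = -2.189825


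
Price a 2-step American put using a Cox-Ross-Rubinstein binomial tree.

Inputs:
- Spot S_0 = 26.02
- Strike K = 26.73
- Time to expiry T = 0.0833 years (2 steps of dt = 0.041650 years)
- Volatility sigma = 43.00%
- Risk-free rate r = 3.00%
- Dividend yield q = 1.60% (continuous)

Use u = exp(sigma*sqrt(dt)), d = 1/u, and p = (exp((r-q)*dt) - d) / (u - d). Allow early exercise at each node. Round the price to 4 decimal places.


dt = T/N = 0.041650
u = exp(sigma*sqrt(dt)) = 1.091722; d = 1/u = 0.915985
p = (exp((r-q)*dt) - d) / (u - d) = 0.481394
Discount per step: exp(-r*dt) = 0.998751
Stock lattice S(k, i) with i counting down-moves:
  k=0: S(0,0) = 26.0200
  k=1: S(1,0) = 28.4066; S(1,1) = 23.8339
  k=2: S(2,0) = 31.0121; S(2,1) = 26.0200; S(2,2) = 21.8315
Terminal payoffs V(N, i) = max(K - S_T, 0):
  V(2,0) = 0.000000; V(2,1) = 0.710000; V(2,2) = 4.898501
Backward induction: V(k, i) = exp(-r*dt) * [p * V(k+1, i) + (1-p) * V(k+1, i+1)]; then take max(V_cont, immediate exercise) for American.
  V(1,0) = exp(-r*dt) * [p*0.000000 + (1-p)*0.710000] = 0.367750; exercise = 0.000000; V(1,0) = max -> 0.367750
  V(1,1) = exp(-r*dt) * [p*0.710000 + (1-p)*4.898501] = 2.878582; exercise = 2.896083; V(1,1) = max -> 2.896083
  V(0,0) = exp(-r*dt) * [p*0.367750 + (1-p)*2.896083] = 1.676862; exercise = 0.710000; V(0,0) = max -> 1.676862

Answer: Price = V(0,0) = 1.6769


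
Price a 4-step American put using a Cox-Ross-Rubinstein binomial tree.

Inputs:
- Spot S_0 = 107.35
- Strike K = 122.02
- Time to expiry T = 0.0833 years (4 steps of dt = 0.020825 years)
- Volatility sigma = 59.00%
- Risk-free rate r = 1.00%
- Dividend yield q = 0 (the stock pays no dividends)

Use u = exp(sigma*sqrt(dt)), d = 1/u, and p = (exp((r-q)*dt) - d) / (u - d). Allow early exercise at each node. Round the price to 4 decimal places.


Answer: Price = V(0,0) = 17.3286

Derivation:
dt = T/N = 0.020825
u = exp(sigma*sqrt(dt)) = 1.088872; d = 1/u = 0.918382
p = (exp((r-q)*dt) - d) / (u - d) = 0.479949
Discount per step: exp(-r*dt) = 0.999792
Stock lattice S(k, i) with i counting down-moves:
  k=0: S(0,0) = 107.3500
  k=1: S(1,0) = 116.8904; S(1,1) = 98.5883
  k=2: S(2,0) = 127.2787; S(2,1) = 107.3500; S(2,2) = 90.5417
  k=3: S(3,0) = 138.5901; S(3,1) = 116.8904; S(3,2) = 98.5883; S(3,3) = 83.1518
  k=4: S(4,0) = 150.9069; S(4,1) = 127.2787; S(4,2) = 107.3500; S(4,3) = 90.5417; S(4,4) = 76.3651
Terminal payoffs V(N, i) = max(K - S_T, 0):
  V(4,0) = 0.000000; V(4,1) = 0.000000; V(4,2) = 14.670000; V(4,3) = 31.478323; V(4,4) = 45.654884
Backward induction: V(k, i) = exp(-r*dt) * [p * V(k+1, i) + (1-p) * V(k+1, i+1)]; then take max(V_cont, immediate exercise) for American.
  V(3,0) = exp(-r*dt) * [p*0.000000 + (1-p)*0.000000] = 0.000000; exercise = 0.000000; V(3,0) = max -> 0.000000
  V(3,1) = exp(-r*dt) * [p*0.000000 + (1-p)*14.670000] = 7.627561; exercise = 5.129610; V(3,1) = max -> 7.627561
  V(3,2) = exp(-r*dt) * [p*14.670000 + (1-p)*31.478323] = 23.406312; exercise = 23.431720; V(3,2) = max -> 23.431720
  V(3,3) = exp(-r*dt) * [p*31.478323 + (1-p)*45.654884] = 38.842769; exercise = 38.868177; V(3,3) = max -> 38.868177
  V(2,0) = exp(-r*dt) * [p*0.000000 + (1-p)*7.627561] = 3.965895; exercise = 0.000000; V(2,0) = max -> 3.965895
  V(2,1) = exp(-r*dt) * [p*7.627561 + (1-p)*23.431720] = 15.843231; exercise = 14.670000; V(2,1) = max -> 15.843231
  V(2,2) = exp(-r*dt) * [p*23.431720 + (1-p)*38.868177] = 31.452915; exercise = 31.478323; V(2,2) = max -> 31.478323
  V(1,0) = exp(-r*dt) * [p*3.965895 + (1-p)*15.843231] = 10.140604; exercise = 5.129610; V(1,0) = max -> 10.140604
  V(1,1) = exp(-r*dt) * [p*15.843231 + (1-p)*31.478323] = 23.969285; exercise = 23.431720; V(1,1) = max -> 23.969285
  V(0,0) = exp(-r*dt) * [p*10.140604 + (1-p)*23.969285] = 17.328616; exercise = 14.670000; V(0,0) = max -> 17.328616


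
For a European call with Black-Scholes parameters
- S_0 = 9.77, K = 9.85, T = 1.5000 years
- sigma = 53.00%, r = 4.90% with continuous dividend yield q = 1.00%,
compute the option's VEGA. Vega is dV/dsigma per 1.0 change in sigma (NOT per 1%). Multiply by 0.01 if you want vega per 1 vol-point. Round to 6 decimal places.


Answer: Vega = 4.337341

Derivation:
d1 = 0.4021168801; d2 = -0.2469979018
phi(d1) = 0.3679576144; exp(-qT) = 0.9851119396; exp(-rT) = 0.9291361458
Vega = S * exp(-qT) * phi(d1) * sqrt(T) = 9.7700 * 0.9851119396 * 0.3679576144 * 1.2247448714 = 4.337341


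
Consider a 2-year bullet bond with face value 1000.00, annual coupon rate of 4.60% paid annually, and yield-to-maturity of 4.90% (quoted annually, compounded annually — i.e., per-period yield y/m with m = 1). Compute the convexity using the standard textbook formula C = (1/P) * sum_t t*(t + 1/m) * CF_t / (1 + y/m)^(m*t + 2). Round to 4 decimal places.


Answer: Convexity = 5.2923

Derivation:
Coupon per period c = face * coupon_rate / m = 46.000000
Periods per year m = 1; per-period yield y/m = 0.049000
Number of cashflows N = 2
Cashflows (t years, CF_t, discount factor 1/(1+y/m)^(m*t), PV):
  t = 1.0000: CF_t = 46.000000, DF = 0.953289, PV = 43.851287
  t = 2.0000: CF_t = 1046.000000, DF = 0.908760, PV = 950.562568
Price P = sum_t PV_t = 994.413855
Convexity numerator sum_t t*(t + 1/m) * CF_t / (1+y/m)^(m*t + 2):
  t = 1.0000: term = 79.700558
  t = 2.0000: term = 5182.997295
Convexity = (1/P) * sum = 5262.697853 / 994.413855 = 5.292261


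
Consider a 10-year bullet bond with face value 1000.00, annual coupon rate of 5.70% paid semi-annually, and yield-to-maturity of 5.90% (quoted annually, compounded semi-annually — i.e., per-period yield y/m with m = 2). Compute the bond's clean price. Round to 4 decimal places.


Coupon per period c = face * coupon_rate / m = 28.500000
Periods per year m = 2; per-period yield y/m = 0.029500
Number of cashflows N = 20
Cashflows (t years, CF_t, discount factor 1/(1+y/m)^(m*t), PV):
  t = 0.5000: CF_t = 28.500000, DF = 0.971345, PV = 27.683341
  t = 1.0000: CF_t = 28.500000, DF = 0.943512, PV = 26.890084
  t = 1.5000: CF_t = 28.500000, DF = 0.916476, PV = 26.119557
  t = 2.0000: CF_t = 28.500000, DF = 0.890214, PV = 25.371109
  t = 2.5000: CF_t = 28.500000, DF = 0.864706, PV = 24.644108
  t = 3.0000: CF_t = 28.500000, DF = 0.839928, PV = 23.937939
  t = 3.5000: CF_t = 28.500000, DF = 0.815860, PV = 23.252005
  t = 4.0000: CF_t = 28.500000, DF = 0.792482, PV = 22.585726
  t = 4.5000: CF_t = 28.500000, DF = 0.769773, PV = 21.938539
  t = 5.0000: CF_t = 28.500000, DF = 0.747716, PV = 21.309897
  t = 5.5000: CF_t = 28.500000, DF = 0.726290, PV = 20.699269
  t = 6.0000: CF_t = 28.500000, DF = 0.705479, PV = 20.106138
  t = 6.5000: CF_t = 28.500000, DF = 0.685263, PV = 19.530002
  t = 7.0000: CF_t = 28.500000, DF = 0.665627, PV = 18.970376
  t = 7.5000: CF_t = 28.500000, DF = 0.646554, PV = 18.426786
  t = 8.0000: CF_t = 28.500000, DF = 0.628027, PV = 17.898772
  t = 8.5000: CF_t = 28.500000, DF = 0.610031, PV = 17.385889
  t = 9.0000: CF_t = 28.500000, DF = 0.592551, PV = 16.887701
  t = 9.5000: CF_t = 28.500000, DF = 0.575572, PV = 16.403790
  t = 10.0000: CF_t = 1028.500000, DF = 0.559079, PV = 575.012488
Price P = sum_t PV_t = 985.053517

Answer: Price = 985.0535


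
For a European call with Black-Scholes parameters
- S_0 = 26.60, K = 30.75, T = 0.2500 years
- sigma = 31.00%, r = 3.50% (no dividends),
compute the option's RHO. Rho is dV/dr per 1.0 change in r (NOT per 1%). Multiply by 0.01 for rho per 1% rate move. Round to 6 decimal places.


d1 = -0.8013953449; d2 = -0.9563953449
phi(d1) = 0.2893680758; exp(-qT) = 1.0000000000; exp(-rT) = 0.9912881698
N(d2) = 0.1694362678
Rho = K*T*exp(-rT)*N(d2) = 30.7500 * 0.2500 * 0.9912881698 * 0.1694362678 = 1.291194

Answer: Rho = 1.291194


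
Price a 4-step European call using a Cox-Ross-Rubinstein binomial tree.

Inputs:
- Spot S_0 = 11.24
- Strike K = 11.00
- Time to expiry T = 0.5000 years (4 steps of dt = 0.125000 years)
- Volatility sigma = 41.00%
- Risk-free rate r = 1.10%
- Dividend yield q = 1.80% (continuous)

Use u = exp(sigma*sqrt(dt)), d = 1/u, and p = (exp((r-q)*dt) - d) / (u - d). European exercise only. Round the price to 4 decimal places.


dt = T/N = 0.125000
u = exp(sigma*sqrt(dt)) = 1.155990; d = 1/u = 0.865060
p = (exp((r-q)*dt) - d) / (u - d) = 0.460818
Discount per step: exp(-r*dt) = 0.998626
Stock lattice S(k, i) with i counting down-moves:
  k=0: S(0,0) = 11.2400
  k=1: S(1,0) = 12.9933; S(1,1) = 9.7233
  k=2: S(2,0) = 15.0201; S(2,1) = 11.2400; S(2,2) = 8.4112
  k=3: S(3,0) = 17.3631; S(3,1) = 12.9933; S(3,2) = 9.7233; S(3,3) = 7.2762
  k=4: S(4,0) = 20.0716; S(4,1) = 15.0201; S(4,2) = 11.2400; S(4,3) = 8.4112; S(4,4) = 6.2943
Terminal payoffs V(N, i) = max(S_T - K, 0):
  V(4,0) = 9.071611; V(4,1) = 4.020150; V(4,2) = 0.240000; V(4,3) = 0.000000; V(4,4) = 0.000000
Backward induction: V(k, i) = exp(-r*dt) * [p * V(k+1, i) + (1-p) * V(k+1, i+1)].
  V(3,0) = exp(-r*dt) * [p*9.071611 + (1-p)*4.020150] = 6.339231
  V(3,1) = exp(-r*dt) * [p*4.020150 + (1-p)*0.240000] = 1.979237
  V(3,2) = exp(-r*dt) * [p*0.240000 + (1-p)*0.000000] = 0.110444
  V(3,3) = exp(-r*dt) * [p*0.000000 + (1-p)*0.000000] = 0.000000
  V(2,0) = exp(-r*dt) * [p*6.339231 + (1-p)*1.979237] = 3.982919
  V(2,1) = exp(-r*dt) * [p*1.979237 + (1-p)*0.110444] = 0.970282
  V(2,2) = exp(-r*dt) * [p*0.110444 + (1-p)*0.000000] = 0.050825
  V(1,0) = exp(-r*dt) * [p*3.982919 + (1-p)*0.970282] = 2.355318
  V(1,1) = exp(-r*dt) * [p*0.970282 + (1-p)*0.050825] = 0.473875
  V(0,0) = exp(-r*dt) * [p*2.355318 + (1-p)*0.473875] = 1.339035

Answer: Price = V(0,0) = 1.3390


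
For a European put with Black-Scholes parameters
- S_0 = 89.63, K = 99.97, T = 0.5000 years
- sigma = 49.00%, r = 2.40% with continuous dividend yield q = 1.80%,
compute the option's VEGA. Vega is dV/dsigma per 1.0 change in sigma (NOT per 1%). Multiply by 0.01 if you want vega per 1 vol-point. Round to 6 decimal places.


Answer: Vega = 24.836279

Derivation:
d1 = -0.1332104196; d2 = -0.4796927424
phi(d1) = 0.3954183182; exp(-qT) = 0.9910403788; exp(-rT) = 0.9880717129
Vega = S * exp(-qT) * phi(d1) * sqrt(T) = 89.6300 * 0.9910403788 * 0.3954183182 * 0.7071067812 = 24.836279


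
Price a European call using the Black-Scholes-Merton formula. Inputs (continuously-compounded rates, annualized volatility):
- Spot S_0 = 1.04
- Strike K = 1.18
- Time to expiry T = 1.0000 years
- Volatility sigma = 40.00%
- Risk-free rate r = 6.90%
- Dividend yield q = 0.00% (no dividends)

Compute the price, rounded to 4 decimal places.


d1 = (ln(S/K) + (r - q + 0.5*sigma^2) * T) / (sigma * sqrt(T)) = 0.05676569
d2 = d1 - sigma * sqrt(T) = -0.34323431
exp(-rT) = 0.93332668; exp(-qT) = 1.00000000
C = S_0 * exp(-qT) * N(d1) - K * exp(-rT) * N(d2)
N(d1) = 0.52263408; N(d2) = 0.36571110
C = 1.0400 * 1.00000000 * 0.52263408 - 1.1800 * 0.93332668 * 0.36571110 = 0.1408

Answer: Price = 0.1408


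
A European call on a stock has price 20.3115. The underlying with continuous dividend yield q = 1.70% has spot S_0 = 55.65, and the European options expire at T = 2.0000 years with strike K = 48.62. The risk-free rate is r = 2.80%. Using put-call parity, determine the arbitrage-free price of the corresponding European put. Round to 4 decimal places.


Put-call parity: C - P = S_0 * exp(-qT) - K * exp(-rT).
S_0 * exp(-qT) = 55.6500 * 0.96657150 = 53.78970423
K * exp(-rT) = 48.6200 * 0.94553914 = 45.97211279
P = C - S*exp(-qT) + K*exp(-rT)
P = 20.3115 - 53.78970423 + 45.97211279 = 12.4939

Answer: Put price = 12.4939


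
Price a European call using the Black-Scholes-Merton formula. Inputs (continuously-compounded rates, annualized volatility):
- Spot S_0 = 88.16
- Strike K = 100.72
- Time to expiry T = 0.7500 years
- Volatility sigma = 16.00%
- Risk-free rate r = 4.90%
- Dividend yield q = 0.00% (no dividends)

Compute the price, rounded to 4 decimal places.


Answer: Price = 1.8415

Derivation:
d1 = (ln(S/K) + (r - q + 0.5*sigma^2) * T) / (sigma * sqrt(T)) = -0.62672125
d2 = d1 - sigma * sqrt(T) = -0.76528532
exp(-rT) = 0.96391708; exp(-qT) = 1.00000000
C = S_0 * exp(-qT) * N(d1) - K * exp(-rT) * N(d2)
N(d1) = 0.26542098; N(d2) = 0.22205083
C = 88.1600 * 1.00000000 * 0.26542098 - 100.7200 * 0.96391708 * 0.22205083 = 1.8415


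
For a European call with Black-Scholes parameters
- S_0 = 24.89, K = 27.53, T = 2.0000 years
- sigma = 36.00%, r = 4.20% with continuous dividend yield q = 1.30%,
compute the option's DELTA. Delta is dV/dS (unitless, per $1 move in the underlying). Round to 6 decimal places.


d1 = 0.1704712615; d2 = -0.3386456209
phi(d1) = 0.3931874697; exp(-qT) = 0.9743350896; exp(-rT) = 0.9194312561
N(d1) = 0.5676802332
Delta = exp(-qT) * N(d1) = 0.9743350896 * 0.5676802332 = 0.553111

Answer: Delta = 0.553111


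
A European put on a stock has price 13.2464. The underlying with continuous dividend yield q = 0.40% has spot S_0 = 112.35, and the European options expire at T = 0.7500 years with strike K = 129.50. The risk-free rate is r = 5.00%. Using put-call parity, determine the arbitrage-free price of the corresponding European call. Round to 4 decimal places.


Answer: Call price = 0.5262

Derivation:
Put-call parity: C - P = S_0 * exp(-qT) - K * exp(-rT).
S_0 * exp(-qT) = 112.3500 * 0.99700450 = 112.01345507
K * exp(-rT) = 129.5000 * 0.96319442 = 124.73367709
C = P + S*exp(-qT) - K*exp(-rT)
C = 13.2464 + 112.01345507 - 124.73367709 = 0.5262


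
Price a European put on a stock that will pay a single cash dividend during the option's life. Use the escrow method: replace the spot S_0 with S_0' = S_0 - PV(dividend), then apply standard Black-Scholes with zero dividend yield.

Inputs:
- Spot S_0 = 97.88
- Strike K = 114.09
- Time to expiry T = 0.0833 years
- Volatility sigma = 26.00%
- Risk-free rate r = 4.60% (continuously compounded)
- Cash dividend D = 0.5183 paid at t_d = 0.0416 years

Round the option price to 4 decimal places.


Answer: Price = 16.3477

Derivation:
PV(D) = D * exp(-r * t_d) = 0.5183 * 0.99808823 = 0.51730913
S_0' = S_0 - PV(D) = 97.8800 - 0.51730913 = 97.36269087
d1 = (ln(S_0'/K) + (r + sigma^2/2)*T) / (sigma*sqrt(T)) = -2.02420211
d2 = d1 - sigma*sqrt(T) = -2.09924264
exp(-rT) = 0.99617553
N(-d1) = 0.97852532; N(-d2) = 0.98210224
P = K * exp(-rT) * N(-d2) - S_0' * N(-d1) = 114.0900 * 0.99617553 * 0.98210224 - 97.36269087 * 0.97852532 = 16.3477


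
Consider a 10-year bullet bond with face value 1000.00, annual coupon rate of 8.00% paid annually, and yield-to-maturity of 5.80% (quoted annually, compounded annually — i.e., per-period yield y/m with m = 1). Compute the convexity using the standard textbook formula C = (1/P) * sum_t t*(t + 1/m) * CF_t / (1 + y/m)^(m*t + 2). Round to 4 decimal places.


Answer: Convexity = 65.6497

Derivation:
Coupon per period c = face * coupon_rate / m = 80.000000
Periods per year m = 1; per-period yield y/m = 0.058000
Number of cashflows N = 10
Cashflows (t years, CF_t, discount factor 1/(1+y/m)^(m*t), PV):
  t = 1.0000: CF_t = 80.000000, DF = 0.945180, PV = 75.614367
  t = 2.0000: CF_t = 80.000000, DF = 0.893364, PV = 71.469156
  t = 3.0000: CF_t = 80.000000, DF = 0.844390, PV = 67.551187
  t = 4.0000: CF_t = 80.000000, DF = 0.798100, PV = 63.848003
  t = 5.0000: CF_t = 80.000000, DF = 0.754348, PV = 60.347829
  t = 6.0000: CF_t = 80.000000, DF = 0.712994, PV = 57.039536
  t = 7.0000: CF_t = 80.000000, DF = 0.673908, PV = 53.912605
  t = 8.0000: CF_t = 80.000000, DF = 0.636964, PV = 50.957093
  t = 9.0000: CF_t = 80.000000, DF = 0.602045, PV = 48.163604
  t = 10.0000: CF_t = 1080.000000, DF = 0.569041, PV = 614.563946
Price P = sum_t PV_t = 1163.467324
Convexity numerator sum_t t*(t + 1/m) * CF_t / (1+y/m)^(m*t + 2):
  t = 1.0000: term = 135.102374
  t = 2.0000: term = 383.088016
  t = 3.0000: term = 724.173944
  t = 4.0000: term = 1140.790712
  t = 5.0000: term = 1617.378136
  t = 6.0000: term = 2140.197911
  t = 7.0000: term = 2697.161828
  t = 8.0000: term = 3277.674380
  t = 9.0000: term = 3872.488634
  t = 10.0000: term = 60393.253742
Convexity = (1/P) * sum = 76381.309676 / 1163.467324 = 65.649725


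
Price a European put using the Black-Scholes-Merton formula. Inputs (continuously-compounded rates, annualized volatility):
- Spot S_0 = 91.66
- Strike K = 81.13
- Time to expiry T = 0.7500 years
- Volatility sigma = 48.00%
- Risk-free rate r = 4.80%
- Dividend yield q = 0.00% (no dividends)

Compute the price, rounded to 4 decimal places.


d1 = (ln(S/K) + (r - q + 0.5*sigma^2) * T) / (sigma * sqrt(T)) = 0.58801507
d2 = d1 - sigma * sqrt(T) = 0.17232287
exp(-rT) = 0.96464029; exp(-qT) = 1.00000000
P = K * exp(-rT) * N(-d2) - S_0 * exp(-qT) * N(-d1)
N(-d1) = 0.27826109; N(-d2) = 0.43159185
P = 81.1300 * 0.96464029 * 0.43159185 - 91.6600 * 1.00000000 * 0.27826109 = 8.2715

Answer: Price = 8.2715


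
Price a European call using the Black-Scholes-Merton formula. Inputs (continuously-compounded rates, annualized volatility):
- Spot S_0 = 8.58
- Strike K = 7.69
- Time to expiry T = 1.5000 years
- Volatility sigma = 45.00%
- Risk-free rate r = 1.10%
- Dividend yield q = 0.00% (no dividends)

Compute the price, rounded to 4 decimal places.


Answer: Price = 2.3049

Derivation:
d1 = (ln(S/K) + (r - q + 0.5*sigma^2) * T) / (sigma * sqrt(T)) = 0.50421046
d2 = d1 - sigma * sqrt(T) = -0.04692473
exp(-rT) = 0.98363538; exp(-qT) = 1.00000000
C = S_0 * exp(-qT) * N(d1) - K * exp(-rT) * N(d2)
N(d1) = 0.69294326; N(d2) = 0.48128661
C = 8.5800 * 1.00000000 * 0.69294326 - 7.6900 * 0.98363538 * 0.48128661 = 2.3049


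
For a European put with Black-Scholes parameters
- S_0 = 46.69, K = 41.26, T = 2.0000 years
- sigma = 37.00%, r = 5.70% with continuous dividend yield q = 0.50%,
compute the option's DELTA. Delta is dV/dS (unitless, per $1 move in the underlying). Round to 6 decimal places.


Answer: Delta = -0.240588

Derivation:
d1 = 0.6966654921; d2 = 0.1734064740
phi(d1) = 0.3129818939; exp(-qT) = 0.9900498337; exp(-rT) = 0.8922579559
N(-d1) = 0.2430060796
Delta = -exp(-qT) * N(-d1) = -0.9900498337 * 0.2430060796 = -0.240588


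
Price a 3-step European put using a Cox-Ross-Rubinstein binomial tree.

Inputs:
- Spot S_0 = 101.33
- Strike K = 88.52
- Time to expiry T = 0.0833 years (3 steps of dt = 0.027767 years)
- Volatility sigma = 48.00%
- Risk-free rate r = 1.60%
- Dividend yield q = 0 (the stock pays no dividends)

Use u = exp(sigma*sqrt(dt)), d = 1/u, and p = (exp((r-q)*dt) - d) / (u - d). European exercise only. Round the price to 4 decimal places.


Answer: Price = V(0,0) = 1.2169

Derivation:
dt = T/N = 0.027767
u = exp(sigma*sqrt(dt)) = 1.083270; d = 1/u = 0.923131
p = (exp((r-q)*dt) - d) / (u - d) = 0.482790
Discount per step: exp(-r*dt) = 0.999556
Stock lattice S(k, i) with i counting down-moves:
  k=0: S(0,0) = 101.3300
  k=1: S(1,0) = 109.7677; S(1,1) = 93.5409
  k=2: S(2,0) = 118.9081; S(2,1) = 101.3300; S(2,2) = 86.3505
  k=3: S(3,0) = 128.8095; S(3,1) = 109.7677; S(3,2) = 93.5409; S(3,3) = 79.7128
Terminal payoffs V(N, i) = max(K - S_T, 0):
  V(3,0) = 0.000000; V(3,1) = 0.000000; V(3,2) = 0.000000; V(3,3) = 8.807172
Backward induction: V(k, i) = exp(-r*dt) * [p * V(k+1, i) + (1-p) * V(k+1, i+1)].
  V(2,0) = exp(-r*dt) * [p*0.000000 + (1-p)*0.000000] = 0.000000
  V(2,1) = exp(-r*dt) * [p*0.000000 + (1-p)*0.000000] = 0.000000
  V(2,2) = exp(-r*dt) * [p*0.000000 + (1-p)*8.807172] = 4.553138
  V(1,0) = exp(-r*dt) * [p*0.000000 + (1-p)*0.000000] = 0.000000
  V(1,1) = exp(-r*dt) * [p*0.000000 + (1-p)*4.553138] = 2.353885
  V(0,0) = exp(-r*dt) * [p*0.000000 + (1-p)*2.353885] = 1.216913


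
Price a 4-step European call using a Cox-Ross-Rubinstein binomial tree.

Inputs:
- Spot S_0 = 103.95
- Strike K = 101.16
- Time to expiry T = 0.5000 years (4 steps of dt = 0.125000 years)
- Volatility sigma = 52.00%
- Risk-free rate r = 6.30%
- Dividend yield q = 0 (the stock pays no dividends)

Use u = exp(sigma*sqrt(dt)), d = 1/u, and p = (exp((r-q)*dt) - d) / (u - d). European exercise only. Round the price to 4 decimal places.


Answer: Price = V(0,0) = 17.4519

Derivation:
dt = T/N = 0.125000
u = exp(sigma*sqrt(dt)) = 1.201833; d = 1/u = 0.832062
p = (exp((r-q)*dt) - d) / (u - d) = 0.475548
Discount per step: exp(-r*dt) = 0.992156
Stock lattice S(k, i) with i counting down-moves:
  k=0: S(0,0) = 103.9500
  k=1: S(1,0) = 124.9305; S(1,1) = 86.4929
  k=2: S(2,0) = 150.1456; S(2,1) = 103.9500; S(2,2) = 71.9675
  k=3: S(3,0) = 180.4499; S(3,1) = 124.9305; S(3,2) = 86.4929; S(3,3) = 59.8814
  k=4: S(4,0) = 216.8706; S(4,1) = 150.1456; S(4,2) = 103.9500; S(4,3) = 71.9675; S(4,4) = 49.8251
Terminal payoffs V(N, i) = max(S_T - K, 0):
  V(4,0) = 115.710644; V(4,1) = 48.985608; V(4,2) = 2.790000; V(4,3) = 0.000000; V(4,4) = 0.000000
Backward induction: V(k, i) = exp(-r*dt) * [p * V(k+1, i) + (1-p) * V(k+1, i+1)].
  V(3,0) = exp(-r*dt) * [p*115.710644 + (1-p)*48.985608] = 80.083429
  V(3,1) = exp(-r*dt) * [p*48.985608 + (1-p)*2.790000] = 24.564031
  V(3,2) = exp(-r*dt) * [p*2.790000 + (1-p)*0.000000] = 1.316372
  V(3,3) = exp(-r*dt) * [p*0.000000 + (1-p)*0.000000] = 0.000000
  V(2,0) = exp(-r*dt) * [p*80.083429 + (1-p)*24.564031] = 50.566396
  V(2,1) = exp(-r*dt) * [p*24.564031 + (1-p)*1.316372] = 12.274708
  V(2,2) = exp(-r*dt) * [p*1.316372 + (1-p)*0.000000] = 0.621088
  V(1,0) = exp(-r*dt) * [p*50.566396 + (1-p)*12.274708] = 30.245129
  V(1,1) = exp(-r*dt) * [p*12.274708 + (1-p)*0.621088] = 6.114603
  V(0,0) = exp(-r*dt) * [p*30.245129 + (1-p)*6.114603] = 17.451855


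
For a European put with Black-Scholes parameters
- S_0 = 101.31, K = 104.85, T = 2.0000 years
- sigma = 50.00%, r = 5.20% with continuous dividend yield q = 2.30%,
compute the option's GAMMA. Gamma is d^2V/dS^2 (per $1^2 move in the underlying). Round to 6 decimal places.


d1 = 0.3870057154; d2 = -0.3201010658
phi(d1) = 0.3701580342; exp(-qT) = 0.9550419622; exp(-rT) = 0.9012252974
Gamma = exp(-qT) * phi(d1) / (S * sigma * sqrt(T)) = 0.9550419622 * 0.3701580342 / (101.3100 * 0.5000 * 1.4142135624) = 0.004935

Answer: Gamma = 0.004935
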